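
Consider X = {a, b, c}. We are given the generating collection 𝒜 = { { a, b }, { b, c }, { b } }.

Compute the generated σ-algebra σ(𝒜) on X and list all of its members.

Begin from { {}, { b }, { a, b }, { b, c }, X } (that is, 𝒜 plus ∅ and X).
Iteration 1. New:
  { a }  = ᶜ of { b, c }
  { c }  = ᶜ of { a, b }
  { a, c }  = ᶜ of { b }
  (now 8)
Iteration 2: no new sets; the family is a σ-algebra.

|σ(𝒜)| = 8.  σ(𝒜) = { {}, { a }, { b }, { c }, { a, b }, { a, c }, { b, c }, X }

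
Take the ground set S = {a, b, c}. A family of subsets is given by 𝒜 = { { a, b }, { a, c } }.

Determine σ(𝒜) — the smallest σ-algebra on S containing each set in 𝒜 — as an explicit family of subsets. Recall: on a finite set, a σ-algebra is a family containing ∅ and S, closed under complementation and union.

|σ(𝒜)| = 8.  σ(𝒜) = { {}, { a }, { b }, { c }, { a, b }, { a, c }, { b, c }, S }

Derivation:
Start: 𝒜 ∪ {∅, S} = { {}, { a, b }, { a, c }, S }.
Iteration 1. New:
  { b }  = S∖{ a, c }
  { c }  = S∖{ a, b }
  — 6 sets.
Iteration 2 (1 new):
  { b, c }  = { c } ∪ { b }
  — 7 sets.
Iteration 3. New:
  { a }  = S∖{ b, c }
  — 8 sets.
Iteration 4 adds nothing — fixpoint reached.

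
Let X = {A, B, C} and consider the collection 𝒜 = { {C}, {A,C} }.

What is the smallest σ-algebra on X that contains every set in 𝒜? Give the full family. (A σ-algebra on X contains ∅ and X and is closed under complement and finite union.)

Begin from { {}, {C}, {A,C}, X } (that is, 𝒜 plus ∅ and X).
Pass 1: +2 →
  {B}  = {A,C}ᶜ
  {A,B}  = {C}ᶜ
  (now 6)
Pass 2: +1 →
  {B,C}  = {C} ∪ {B}
  (now 7)
Pass 3: +1 →
  {A}  = {B,C}ᶜ
  (now 8)
After Pass 4 the family is unchanged; done.

Therefore σ(𝒜) = { {}, {A}, {B}, {C}, {A,B}, {A,C}, {B,C}, X } (|σ(𝒜)| = 8).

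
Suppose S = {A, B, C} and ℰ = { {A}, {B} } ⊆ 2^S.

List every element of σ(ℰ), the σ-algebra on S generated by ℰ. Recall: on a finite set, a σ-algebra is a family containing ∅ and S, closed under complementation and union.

Initial family (4 sets): { {}, {A}, {B}, S }.
Pass 1 (3 new):
  {A,B}  = {A} ∪ {B}
  {A,C}  = {B}ᶜ
  {B,C}  = {A}ᶜ
  [7 total]
Pass 2: +1 →
  {C}  = {A,B}ᶜ
  [8 total]
Pass 3: closed — nothing new.

Therefore σ(ℰ) = { {}, {A}, {B}, {C}, {A,B}, {A,C}, {B,C}, S } (|σ(ℰ)| = 8).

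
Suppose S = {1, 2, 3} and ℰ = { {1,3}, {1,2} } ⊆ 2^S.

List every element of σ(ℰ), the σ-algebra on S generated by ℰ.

Initial family (4 sets): { {}, {1,2}, {1,3}, S }.
Round 1 adds 2:
  {2}  = S∖{1,3}
  {3}  = S∖{1,2}
  — 6 sets.
Round 2 adds 1:
  {2,3}  = {3} ∪ {2}
  — 7 sets.
Round 3 adds 1:
  {1}  = S∖{2,3}
  — 8 sets.
Round 4 adds nothing — fixpoint reached.

|σ(ℰ)| = 8.  σ(ℰ) = { {}, {1}, {2}, {3}, {1,2}, {1,3}, {2,3}, S }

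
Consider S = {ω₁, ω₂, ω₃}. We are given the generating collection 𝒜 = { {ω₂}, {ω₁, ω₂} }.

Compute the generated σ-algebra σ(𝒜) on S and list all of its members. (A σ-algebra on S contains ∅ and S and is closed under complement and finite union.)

Answer: σ(𝒜) = { {}, {ω₁}, {ω₂}, {ω₃}, {ω₁, ω₂}, {ω₁, ω₃}, {ω₂, ω₃}, S }

Working:
Take S₀ = 𝒜 ∪ {∅, S} = { {}, {ω₂}, {ω₁, ω₂}, S }.
Iteration 1. New:
  {ω₃}  = ᶜ of {ω₁, ω₂}
  {ω₁, ω₃}  = ᶜ of {ω₂}
  |family| = 6
Iteration 2: 1 new —
  {ω₂, ω₃}  = {ω₃} ∪ {ω₂}
  |family| = 7
Iteration 3 adds 1:
  {ω₁}  = ᶜ of {ω₂, ω₃}
  |family| = 8
Iteration 4: stable.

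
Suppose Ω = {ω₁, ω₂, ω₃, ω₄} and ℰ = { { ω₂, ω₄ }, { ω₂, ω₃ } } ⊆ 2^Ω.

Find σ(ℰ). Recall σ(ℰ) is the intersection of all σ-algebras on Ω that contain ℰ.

Answer: σ(ℰ) = { {  }, { ω₁ }, { ω₂ }, { ω₃ }, { ω₄ }, { ω₁, ω₂ }, { ω₁, ω₃ }, { ω₁, ω₄ }, { ω₂, ω₃ }, { ω₂, ω₄ }, { ω₃, ω₄ }, { ω₁, ω₂, ω₃ }, { ω₁, ω₂, ω₄ }, { ω₁, ω₃, ω₄ }, { ω₂, ω₃, ω₄ }, Ω }

Derivation:
Begin from { {  }, { ω₂, ω₃ }, { ω₂, ω₄ }, Ω } (that is, ℰ plus ∅ and Ω).
Step 1. New:
  { ω₁, ω₃ }  = { ω₂, ω₄ }ᶜ
  { ω₁, ω₄ }  = { ω₂, ω₃ }ᶜ
  { ω₂, ω₃, ω₄ }  = { ω₂, ω₄ } ∪ { ω₂, ω₃ }
  (now 7)
Step 2. New:
  { ω₁ }  = { ω₂, ω₃, ω₄ }ᶜ
  { ω₁, ω₂, ω₃ }  = { ω₂, ω₃ } ∪ { ω₁, ω₃ }
  { ω₁, ω₂, ω₄ }  = { ω₁, ω₄ } ∪ { ω₂, ω₄ }
  { ω₁, ω₃, ω₄ }  = { ω₁, ω₄ } ∪ { ω₁, ω₃ }
  (now 11)
Step 3 adds 3:
  { ω₂ }  = { ω₁, ω₃, ω₄ }ᶜ
  { ω₃ }  = { ω₁, ω₂, ω₄ }ᶜ
  { ω₄ }  = { ω₁, ω₂, ω₃ }ᶜ
  (now 14)
Step 4: +2 →
  { ω₁, ω₂ }  = { ω₂ } ∪ { ω₁ }
  { ω₃, ω₄ }  = { ω₃ } ∪ { ω₄ }
  (now 16)
Step 5: closed — nothing new.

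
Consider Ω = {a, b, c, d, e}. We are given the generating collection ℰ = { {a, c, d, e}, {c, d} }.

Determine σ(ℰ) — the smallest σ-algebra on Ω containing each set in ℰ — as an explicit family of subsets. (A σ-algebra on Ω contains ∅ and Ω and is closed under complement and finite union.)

Start: ℰ ∪ {∅, Ω} = { ∅, {c, d}, {a, c, d, e}, Ω }.
Round 1 adds 2:
  {b}  = {a, c, d, e}ᶜ
  {a, b, e}  = {c, d}ᶜ
  — 6 sets.
Round 2: +1 →
  {b, c, d}  = {c, d} ∪ {b}
  — 7 sets.
Round 3 adds 1:
  {a, e}  = {b, c, d}ᶜ
  — 8 sets.
Round 4 adds nothing — fixpoint reached.

|σ(ℰ)| = 8.  σ(ℰ) = { ∅, {b}, {a, e}, {c, d}, {a, b, e}, {b, c, d}, {a, c, d, e}, Ω }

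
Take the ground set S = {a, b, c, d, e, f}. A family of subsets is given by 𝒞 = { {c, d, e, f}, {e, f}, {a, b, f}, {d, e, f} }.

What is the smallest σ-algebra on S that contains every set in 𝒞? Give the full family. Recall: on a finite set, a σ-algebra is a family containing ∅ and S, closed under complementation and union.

Initial family (6 sets): { {}, {e, f}, {a, b, f}, {d, e, f}, {c, d, e, f}, S }.
Iteration 1 adds 6:
  {a, b}  = ᶜ of {c, d, e, f}
  {a, b, c}  = ᶜ of {d, e, f}
  {c, d, e}  = ᶜ of {a, b, f}
  {a, b, c, d}  = ᶜ of {e, f}
  {a, b, e, f}  = {e, f} ∪ {a, b, f}
  {a, b, d, e, f}  = {a, b, f} ∪ {d, e, f}
  |family| = 12
Iteration 2. New:
  {c}  = ᶜ of {a, b, d, e, f}
  {c, d}  = ᶜ of {a, b, e, f}
  {a, b, c, f}  = {a, b, c} ∪ {a, b, f}
  {a, b, c, d, e}  = {c, d, e} ∪ {a, b, c}
  {a, b, c, d, f}  = {a, b, f} ∪ {a, b, c, d}
  {a, b, c, e, f}  = {a, b, c} ∪ {e, f}
  |family| = 18
Iteration 3. New:
  {d}  = ᶜ of {a, b, c, e, f}
  {e}  = ᶜ of {a, b, c, d, f}
  {f}  = ᶜ of {a, b, c, d, e}
  {d, e}  = ᶜ of {a, b, c, f}
  {c, e, f}  = {c} ∪ {e, f}
  |family| = 23
Iteration 4 (9 new):
  {c, e}  = {e} ∪ {c}
  {c, f}  = {f} ∪ {c}
  {d, f}  = {f} ∪ {d}
  {a, b, d}  = ᶜ of {c, e, f}
  {a, b, e}  = {a, b} ∪ {e}
  {c, d, f}  = {c, d} ∪ {f}
  {a, b, c, e}  = {a, b, c} ∪ {e}
  {a, b, d, e}  = {a, b} ∪ {d, e}
  {a, b, d, f}  = {d} ∪ {a, b, f}
  |family| = 32
Iteration 5: stable.

σ(𝒞) = { {}, {c}, {d}, {e}, {f}, {a, b}, {c, d}, {c, e}, {c, f}, {d, e}, {d, f}, {e, f}, {a, b, c}, {a, b, d}, {a, b, e}, {a, b, f}, {c, d, e}, {c, d, f}, {c, e, f}, {d, e, f}, {a, b, c, d}, {a, b, c, e}, {a, b, c, f}, {a, b, d, e}, {a, b, d, f}, {a, b, e, f}, {c, d, e, f}, {a, b, c, d, e}, {a, b, c, d, f}, {a, b, c, e, f}, {a, b, d, e, f}, S }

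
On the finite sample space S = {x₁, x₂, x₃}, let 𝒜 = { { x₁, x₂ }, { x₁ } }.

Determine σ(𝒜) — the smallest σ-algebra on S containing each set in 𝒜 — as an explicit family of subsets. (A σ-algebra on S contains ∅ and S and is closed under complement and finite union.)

Start: 𝒜 ∪ {∅, S} = { {  }, { x₁ }, { x₁, x₂ }, S }.
Step 1 adds 2:
  { x₃ }  = S∖{ x₁, x₂ }
  { x₂, x₃ }  = S∖{ x₁ }
  [6 total]
Step 2. New:
  { x₁, x₃ }  = { x₃ } ∪ { x₁ }
  [7 total]
Step 3 (1 new):
  { x₂ }  = S∖{ x₁, x₃ }
  [8 total]
Step 4: no new sets; the family is a σ-algebra.

|σ(𝒜)| = 8.  σ(𝒜) = { {  }, { x₁ }, { x₂ }, { x₃ }, { x₁, x₂ }, { x₁, x₃ }, { x₂, x₃ }, S }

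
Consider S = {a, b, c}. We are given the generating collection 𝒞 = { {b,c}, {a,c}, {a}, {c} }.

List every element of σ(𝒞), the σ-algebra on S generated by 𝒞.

Answer: σ(𝒞) = { {}, {a}, {b}, {c}, {a,b}, {a,c}, {b,c}, S }

Derivation:
Seed the family with 𝒞 together with ∅ and S: { {}, {a}, {c}, {a,c}, {b,c}, S }.
Step 1 (2 new):
  {b}  = {a,c}ᶜ
  {a,b}  = {c}ᶜ
  — 8 sets.
After Step 2 the family is unchanged; done.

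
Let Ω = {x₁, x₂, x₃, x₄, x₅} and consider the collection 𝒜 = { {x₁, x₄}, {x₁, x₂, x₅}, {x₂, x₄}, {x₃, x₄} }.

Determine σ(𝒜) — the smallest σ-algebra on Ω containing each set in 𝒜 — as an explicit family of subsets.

Seed the family with 𝒜 together with ∅ and Ω: { ∅, {x₁, x₄}, {x₂, x₄}, {x₃, x₄}, {x₁, x₂, x₅}, Ω }.
Round 1 adds 6:
  {x₁, x₂, x₄}  = {x₁, x₄} ∪ {x₂, x₄}
  {x₁, x₃, x₄}  = {x₃, x₄} ∪ {x₁, x₄}
  {x₁, x₃, x₅}  = complement {x₂, x₄}
  {x₂, x₃, x₄}  = {x₃, x₄} ∪ {x₂, x₄}
  {x₂, x₃, x₅}  = complement {x₁, x₄}
  {x₁, x₂, x₄, x₅}  = {x₁, x₂, x₅} ∪ {x₁, x₄}
  [12 total]
Round 2: +8 →
  {x₃}  = complement {x₁, x₂, x₄, x₅}
  {x₁, x₅}  = complement {x₂, x₃, x₄}
  {x₂, x₅}  = complement {x₁, x₃, x₄}
  {x₃, x₅}  = complement {x₁, x₂, x₄}
  {x₁, x₂, x₃, x₄}  = {x₃, x₄} ∪ {x₁, x₂, x₄}
  {x₁, x₂, x₃, x₅}  = {x₁, x₃, x₅} ∪ {x₁, x₂, x₅}
  {x₁, x₃, x₄, x₅}  = {x₃, x₄} ∪ {x₁, x₃, x₅}
  {x₂, x₃, x₄, x₅}  = {x₃, x₄} ∪ {x₂, x₃, x₅}
  [20 total]
Round 3. New:
  {x₁}  = complement {x₂, x₃, x₄, x₅}
  {x₂}  = complement {x₁, x₃, x₄, x₅}
  {x₄}  = complement {x₁, x₂, x₃, x₅}
  {x₅}  = complement {x₁, x₂, x₃, x₄}
  {x₁, x₄, x₅}  = {x₁, x₄} ∪ {x₁, x₅}
  {x₂, x₄, x₅}  = {x₂, x₅} ∪ {x₂, x₄}
  {x₃, x₄, x₅}  = {x₃, x₄} ∪ {x₃, x₅}
  [27 total]
Round 4: +4 →
  {x₁, x₂}  = complement {x₃, x₄, x₅}
  {x₁, x₃}  = complement {x₂, x₄, x₅}
  {x₂, x₃}  = complement {x₁, x₄, x₅}
  {x₄, x₅}  = {x₅} ∪ {x₄}
  [31 total]
Round 5: +1 →
  {x₁, x₂, x₃}  = complement {x₄, x₅}
  [32 total]
After Round 6 the family is unchanged; done.

|σ(𝒜)| = 32.  σ(𝒜) = { ∅, {x₁}, {x₂}, {x₃}, {x₄}, {x₅}, {x₁, x₂}, {x₁, x₃}, {x₁, x₄}, {x₁, x₅}, {x₂, x₃}, {x₂, x₄}, {x₂, x₅}, {x₃, x₄}, {x₃, x₅}, {x₄, x₅}, {x₁, x₂, x₃}, {x₁, x₂, x₄}, {x₁, x₂, x₅}, {x₁, x₃, x₄}, {x₁, x₃, x₅}, {x₁, x₄, x₅}, {x₂, x₃, x₄}, {x₂, x₃, x₅}, {x₂, x₄, x₅}, {x₃, x₄, x₅}, {x₁, x₂, x₃, x₄}, {x₁, x₂, x₃, x₅}, {x₁, x₂, x₄, x₅}, {x₁, x₃, x₄, x₅}, {x₂, x₃, x₄, x₅}, Ω }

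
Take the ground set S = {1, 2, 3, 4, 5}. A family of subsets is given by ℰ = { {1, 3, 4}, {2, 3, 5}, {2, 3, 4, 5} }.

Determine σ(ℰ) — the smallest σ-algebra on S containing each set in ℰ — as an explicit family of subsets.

Take S₀ = ℰ ∪ {∅, S} = { {}, {1, 3, 4}, {2, 3, 5}, {2, 3, 4, 5}, S }.
Iteration 1. New:
  {1}  = ᶜ of {2, 3, 4, 5}
  {1, 4}  = ᶜ of {2, 3, 5}
  {2, 5}  = ᶜ of {1, 3, 4}
  (now 8)
Iteration 2: +3 →
  {1, 2, 5}  = {2, 5} ∪ {1}
  {1, 2, 3, 5}  = {2, 3, 5} ∪ {1}
  {1, 2, 4, 5}  = {2, 5} ∪ {1, 4}
  (now 11)
Iteration 3: 3 new —
  {3}  = ᶜ of {1, 2, 4, 5}
  {4}  = ᶜ of {1, 2, 3, 5}
  {3, 4}  = ᶜ of {1, 2, 5}
  (now 14)
Iteration 4 adds 2:
  {1, 3}  = {3} ∪ {1}
  {2, 4, 5}  = {2, 5} ∪ {4}
  (now 16)
Iteration 5: stable.

σ(ℰ) = { {}, {1}, {3}, {4}, {1, 3}, {1, 4}, {2, 5}, {3, 4}, {1, 2, 5}, {1, 3, 4}, {2, 3, 5}, {2, 4, 5}, {1, 2, 3, 5}, {1, 2, 4, 5}, {2, 3, 4, 5}, S }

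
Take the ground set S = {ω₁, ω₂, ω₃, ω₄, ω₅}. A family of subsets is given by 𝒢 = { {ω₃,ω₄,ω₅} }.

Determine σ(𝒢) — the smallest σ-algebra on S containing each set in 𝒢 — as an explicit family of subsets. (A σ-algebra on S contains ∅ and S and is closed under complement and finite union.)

Answer: σ(𝒢) = { {}, {ω₁,ω₂}, {ω₃,ω₄,ω₅}, S }

Trace:
Begin from { {}, {ω₃,ω₄,ω₅}, S } (that is, 𝒢 plus ∅ and S).
Pass 1: 1 new —
  {ω₁,ω₂}  = S∖{ω₃,ω₄,ω₅}
Pass 2: closed — nothing new.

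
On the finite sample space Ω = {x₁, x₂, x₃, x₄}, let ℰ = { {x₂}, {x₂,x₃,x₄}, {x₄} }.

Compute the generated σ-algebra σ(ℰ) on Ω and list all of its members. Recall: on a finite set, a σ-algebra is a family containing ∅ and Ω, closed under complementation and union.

Initial family (5 sets): { {}, {x₂}, {x₄}, {x₂,x₃,x₄}, Ω }.
Pass 1. New:
  {x₁}  = complement {x₂,x₃,x₄}
  {x₂,x₄}  = {x₄} ∪ {x₂}
  {x₁,x₂,x₃}  = complement {x₄}
  {x₁,x₃,x₄}  = complement {x₂}
  |family| = 9
Pass 2 adds 4:
  {x₁,x₂}  = {x₂} ∪ {x₁}
  {x₁,x₃}  = complement {x₂,x₄}
  {x₁,x₄}  = {x₄} ∪ {x₁}
  {x₁,x₂,x₄}  = {x₂,x₄} ∪ {x₁}
  |family| = 13
Pass 3. New:
  {x₃}  = complement {x₁,x₂,x₄}
  {x₂,x₃}  = complement {x₁,x₄}
  {x₃,x₄}  = complement {x₁,x₂}
  |family| = 16
Pass 4: closed — nothing new.

σ(ℰ) = { {}, {x₁}, {x₂}, {x₃}, {x₄}, {x₁,x₂}, {x₁,x₃}, {x₁,x₄}, {x₂,x₃}, {x₂,x₄}, {x₃,x₄}, {x₁,x₂,x₃}, {x₁,x₂,x₄}, {x₁,x₃,x₄}, {x₂,x₃,x₄}, Ω }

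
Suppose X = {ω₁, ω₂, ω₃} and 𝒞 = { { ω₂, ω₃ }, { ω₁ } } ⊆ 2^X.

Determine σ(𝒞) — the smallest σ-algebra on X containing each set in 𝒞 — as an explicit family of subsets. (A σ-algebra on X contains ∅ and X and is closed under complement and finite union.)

Answer: σ(𝒞) = { {}, { ω₁ }, { ω₂, ω₃ }, X }

Trace:
Take S₀ = 𝒞 ∪ {∅, X} = { {}, { ω₁ }, { ω₂, ω₃ }, X }.
After Iteration 1 the family is unchanged; done.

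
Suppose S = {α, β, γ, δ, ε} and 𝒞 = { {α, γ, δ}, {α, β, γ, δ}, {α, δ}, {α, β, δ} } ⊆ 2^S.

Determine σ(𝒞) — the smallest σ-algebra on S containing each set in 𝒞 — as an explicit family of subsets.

Begin from { {}, {α, δ}, {α, β, δ}, {α, γ, δ}, {α, β, γ, δ}, S } (that is, 𝒞 plus ∅ and S).
Iteration 1. New:
  {ε}  = complement {α, β, γ, δ}
  {β, ε}  = complement {α, γ, δ}
  {γ, ε}  = complement {α, β, δ}
  {β, γ, ε}  = complement {α, δ}
  (now 10)
Iteration 2: +3 →
  {α, δ, ε}  = {ε} ∪ {α, δ}
  {α, β, δ, ε}  = {β, ε} ∪ {α, β, δ}
  {α, γ, δ, ε}  = {ε} ∪ {α, γ, δ}
  (now 13)
Iteration 3 (3 new):
  {β}  = complement {α, γ, δ, ε}
  {γ}  = complement {α, β, δ, ε}
  {β, γ}  = complement {α, δ, ε}
  (now 16)
Iteration 4 adds nothing — fixpoint reached.

σ(𝒞) = { {}, {β}, {γ}, {ε}, {α, δ}, {β, γ}, {β, ε}, {γ, ε}, {α, β, δ}, {α, γ, δ}, {α, δ, ε}, {β, γ, ε}, {α, β, γ, δ}, {α, β, δ, ε}, {α, γ, δ, ε}, S }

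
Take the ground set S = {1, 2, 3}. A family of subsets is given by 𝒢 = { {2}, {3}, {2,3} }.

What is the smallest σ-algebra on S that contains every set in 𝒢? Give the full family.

Begin from { {}, {2}, {3}, {2,3}, S } (that is, 𝒢 plus ∅ and S).
Round 1 (3 new):
  {1}  = {2,3}ᶜ
  {1,2}  = {3}ᶜ
  {1,3}  = {2}ᶜ
  |family| = 8
Round 2: closed — nothing new.

Hence σ(𝒢) has 8 members: { {}, {1}, {2}, {3}, {1,2}, {1,3}, {2,3}, S }.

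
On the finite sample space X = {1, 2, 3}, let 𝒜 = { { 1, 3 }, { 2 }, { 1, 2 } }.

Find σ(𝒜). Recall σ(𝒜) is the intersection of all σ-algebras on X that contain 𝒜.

Start: 𝒜 ∪ {∅, X} = { ∅, { 2 }, { 1, 2 }, { 1, 3 }, X }.
Pass 1: +1 →
  { 3 }  = X∖{ 1, 2 }
  |family| = 6
Pass 2 adds 1:
  { 2, 3 }  = { 3 } ∪ { 2 }
  |family| = 7
Pass 3: 1 new —
  { 1 }  = X∖{ 2, 3 }
  |family| = 8
Pass 4: closed — nothing new.

σ(𝒜) = { ∅, { 1 }, { 2 }, { 3 }, { 1, 2 }, { 1, 3 }, { 2, 3 }, X }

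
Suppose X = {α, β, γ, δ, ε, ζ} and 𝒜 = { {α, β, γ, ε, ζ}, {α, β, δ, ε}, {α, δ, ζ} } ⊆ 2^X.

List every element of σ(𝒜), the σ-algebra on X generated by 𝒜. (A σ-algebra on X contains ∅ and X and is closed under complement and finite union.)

Take S₀ = 𝒜 ∪ {∅, X} = { {}, {α, δ, ζ}, {α, β, δ, ε}, {α, β, γ, ε, ζ}, X }.
Pass 1: +4 →
  {δ}  = ᶜ of {α, β, γ, ε, ζ}
  {γ, ζ}  = ᶜ of {α, β, δ, ε}
  {β, γ, ε}  = ᶜ of {α, δ, ζ}
  {α, β, δ, ε, ζ}  = {α, δ, ζ} ∪ {α, β, δ, ε}
  [9 total]
Pass 2: 6 new —
  {γ}  = ᶜ of {α, β, δ, ε, ζ}
  {γ, δ, ζ}  = {γ, ζ} ∪ {δ}
  {α, γ, δ, ζ}  = {α, δ, ζ} ∪ {γ, ζ}
  {β, γ, δ, ε}  = {β, γ, ε} ∪ {δ}
  {β, γ, ε, ζ}  = {β, γ, ε} ∪ {γ, ζ}
  {α, β, γ, δ, ε}  = {α, β, δ, ε} ∪ {β, γ, ε}
  [15 total]
Pass 3. New:
  {ζ}  = ᶜ of {α, β, γ, δ, ε}
  {α, δ}  = ᶜ of {β, γ, ε, ζ}
  {α, ζ}  = ᶜ of {β, γ, δ, ε}
  {β, ε}  = ᶜ of {α, γ, δ, ζ}
  {γ, δ}  = {γ} ∪ {δ}
  {α, β, ε}  = ᶜ of {γ, δ, ζ}
  {β, γ, δ, ε, ζ}  = {β, γ, ε} ∪ {γ, δ, ζ}
  [22 total]
Pass 4 adds 8:
  {α}  = ᶜ of {β, γ, δ, ε, ζ}
  {δ, ζ}  = {ζ} ∪ {δ}
  {α, γ, δ}  = {γ, δ} ∪ {α, δ}
  {α, γ, ζ}  = {α, ζ} ∪ {γ}
  {β, δ, ε}  = {β, ε} ∪ {δ}
  {β, ε, ζ}  = {β, ε} ∪ {ζ}
  {α, β, γ, ε}  = {γ} ∪ {α, β, ε}
  {α, β, ε, ζ}  = ᶜ of {γ, δ}
  [30 total]
Pass 5. New:
  {α, γ}  = {α} ∪ {γ}
  {β, δ, ε, ζ}  = {β, ε} ∪ {δ, ζ}
  [32 total]
Pass 6: stable.

Therefore σ(𝒜) = { {}, {α}, {γ}, {δ}, {ζ}, {α, γ}, {α, δ}, {α, ζ}, {β, ε}, {γ, δ}, {γ, ζ}, {δ, ζ}, {α, β, ε}, {α, γ, δ}, {α, γ, ζ}, {α, δ, ζ}, {β, γ, ε}, {β, δ, ε}, {β, ε, ζ}, {γ, δ, ζ}, {α, β, γ, ε}, {α, β, δ, ε}, {α, β, ε, ζ}, {α, γ, δ, ζ}, {β, γ, δ, ε}, {β, γ, ε, ζ}, {β, δ, ε, ζ}, {α, β, γ, δ, ε}, {α, β, γ, ε, ζ}, {α, β, δ, ε, ζ}, {β, γ, δ, ε, ζ}, X } (|σ(𝒜)| = 32).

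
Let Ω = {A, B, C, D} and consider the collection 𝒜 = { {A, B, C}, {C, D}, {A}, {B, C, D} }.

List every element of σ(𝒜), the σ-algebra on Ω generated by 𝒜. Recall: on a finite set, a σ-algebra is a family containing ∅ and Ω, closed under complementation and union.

|σ(𝒜)| = 16.  σ(𝒜) = { ∅, {A}, {B}, {C}, {D}, {A, B}, {A, C}, {A, D}, {B, C}, {B, D}, {C, D}, {A, B, C}, {A, B, D}, {A, C, D}, {B, C, D}, Ω }

Trace:
Start: 𝒜 ∪ {∅, Ω} = { ∅, {A}, {C, D}, {A, B, C}, {B, C, D}, Ω }.
Pass 1. New:
  {D}  = ᶜ of {A, B, C}
  {A, B}  = ᶜ of {C, D}
  {A, C, D}  = {C, D} ∪ {A}
  [9 total]
Pass 2: 3 new —
  {B}  = ᶜ of {A, C, D}
  {A, D}  = {D} ∪ {A}
  {A, B, D}  = {A, B} ∪ {D}
  [12 total]
Pass 3 (3 new):
  {C}  = ᶜ of {A, B, D}
  {B, C}  = ᶜ of {A, D}
  {B, D}  = {D} ∪ {B}
  [15 total]
Pass 4: 1 new —
  {A, C}  = ᶜ of {B, D}
  [16 total]
Pass 5: stable.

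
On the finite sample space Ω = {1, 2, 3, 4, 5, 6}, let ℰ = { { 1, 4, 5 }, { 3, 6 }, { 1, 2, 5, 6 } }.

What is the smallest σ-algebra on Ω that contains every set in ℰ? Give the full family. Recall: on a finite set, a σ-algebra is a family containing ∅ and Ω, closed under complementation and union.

σ(ℰ) = { {}, { 2 }, { 3 }, { 4 }, { 6 }, { 1, 5 }, { 2, 3 }, { 2, 4 }, { 2, 6 }, { 3, 4 }, { 3, 6 }, { 4, 6 }, { 1, 2, 5 }, { 1, 3, 5 }, { 1, 4, 5 }, { 1, 5, 6 }, { 2, 3, 4 }, { 2, 3, 6 }, { 2, 4, 6 }, { 3, 4, 6 }, { 1, 2, 3, 5 }, { 1, 2, 4, 5 }, { 1, 2, 5, 6 }, { 1, 3, 4, 5 }, { 1, 3, 5, 6 }, { 1, 4, 5, 6 }, { 2, 3, 4, 6 }, { 1, 2, 3, 4, 5 }, { 1, 2, 3, 5, 6 }, { 1, 2, 4, 5, 6 }, { 1, 3, 4, 5, 6 }, Ω }

Trace:
Begin from { {}, { 3, 6 }, { 1, 4, 5 }, { 1, 2, 5, 6 }, Ω } (that is, ℰ plus ∅ and Ω).
Iteration 1. New:
  { 3, 4 }  = complement { 1, 2, 5, 6 }
  { 2, 3, 6 }  = complement { 1, 4, 5 }
  { 1, 2, 4, 5 }  = complement { 3, 6 }
  { 1, 2, 3, 5, 6 }  = { 3, 6 } ∪ { 1, 2, 5, 6 }
  { 1, 2, 4, 5, 6 }  = { 1, 4, 5 } ∪ { 1, 2, 5, 6 }
  { 1, 3, 4, 5, 6 }  = { 1, 4, 5 } ∪ { 3, 6 }
  — 11 sets.
Iteration 2: +7 →
  { 2 }  = complement { 1, 3, 4, 5, 6 }
  { 3 }  = complement { 1, 2, 4, 5, 6 }
  { 4 }  = complement { 1, 2, 3, 5, 6 }
  { 3, 4, 6 }  = { 3, 4 } ∪ { 3, 6 }
  { 1, 3, 4, 5 }  = { 1, 4, 5 } ∪ { 3, 4 }
  { 2, 3, 4, 6 }  = { 3, 4 } ∪ { 2, 3, 6 }
  { 1, 2, 3, 4, 5 }  = { 3, 4 } ∪ { 1, 2, 4, 5 }
  — 18 sets.
Iteration 3: 7 new —
  { 6 }  = complement { 1, 2, 3, 4, 5 }
  { 1, 5 }  = complement { 2, 3, 4, 6 }
  { 2, 3 }  = { 3 } ∪ { 2 }
  { 2, 4 }  = { 4 } ∪ { 2 }
  { 2, 6 }  = complement { 1, 3, 4, 5 }
  { 1, 2, 5 }  = complement { 3, 4, 6 }
  { 2, 3, 4 }  = { 3, 4 } ∪ { 2 }
  — 25 sets.
Iteration 4: 7 new —
  { 4, 6 }  = { 6 } ∪ { 4 }
  { 1, 3, 5 }  = { 3 } ∪ { 1, 5 }
  { 1, 5, 6 }  = complement { 2, 3, 4 }
  { 2, 4, 6 }  = { 2, 6 } ∪ { 4 }
  { 1, 2, 3, 5 }  = { 3 } ∪ { 1, 2, 5 }
  { 1, 3, 5, 6 }  = complement { 2, 4 }
  { 1, 4, 5, 6 }  = complement { 2, 3 }
  — 32 sets.
Iteration 5: stable.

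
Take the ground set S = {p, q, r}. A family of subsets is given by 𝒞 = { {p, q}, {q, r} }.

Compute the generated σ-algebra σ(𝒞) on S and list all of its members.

σ(𝒞) (8 sets): { ∅, {p}, {q}, {r}, {p, q}, {p, r}, {q, r}, S }

Trace:
Start: 𝒞 ∪ {∅, S} = { ∅, {p, q}, {q, r}, S }.
Pass 1 adds 2:
  {p}  = complement {q, r}
  {r}  = complement {p, q}
  — 6 sets.
Pass 2: 1 new —
  {p, r}  = {r} ∪ {p}
  — 7 sets.
Pass 3: 1 new —
  {q}  = complement {p, r}
  — 8 sets.
Pass 4: closed — nothing new.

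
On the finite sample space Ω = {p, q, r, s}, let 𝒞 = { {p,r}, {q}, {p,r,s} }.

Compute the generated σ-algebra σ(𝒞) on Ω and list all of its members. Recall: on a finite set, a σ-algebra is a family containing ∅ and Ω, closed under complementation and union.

Start: 𝒞 ∪ {∅, Ω} = { {}, {q}, {p,r}, {p,r,s}, Ω }.
Iteration 1: +2 →
  {q,s}  = {p,r}ᶜ
  {p,q,r}  = {p,r} ∪ {q}
  (now 7)
Iteration 2. New:
  {s}  = {p,q,r}ᶜ
  (now 8)
After Iteration 3 the family is unchanged; done.

σ(𝒞) = { {}, {q}, {s}, {p,r}, {q,s}, {p,q,r}, {p,r,s}, Ω }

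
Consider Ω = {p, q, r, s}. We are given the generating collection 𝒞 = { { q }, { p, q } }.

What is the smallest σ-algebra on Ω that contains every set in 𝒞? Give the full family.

Take S₀ = 𝒞 ∪ {∅, Ω} = { ∅, { q }, { p, q }, Ω }.
Step 1 (2 new):
  { r, s }  = Ω∖{ p, q }
  { p, r, s }  = Ω∖{ q }
  — 6 sets.
Step 2 adds 1:
  { q, r, s }  = { r, s } ∪ { q }
  — 7 sets.
Step 3 adds 1:
  { p }  = Ω∖{ q, r, s }
  — 8 sets.
After Step 4 the family is unchanged; done.

|σ(𝒞)| = 8.  σ(𝒞) = { ∅, { p }, { q }, { p, q }, { r, s }, { p, r, s }, { q, r, s }, Ω }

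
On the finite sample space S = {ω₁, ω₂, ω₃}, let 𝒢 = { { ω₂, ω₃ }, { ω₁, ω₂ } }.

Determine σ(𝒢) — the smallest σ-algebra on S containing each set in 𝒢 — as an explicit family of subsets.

σ(𝒢) = { {}, { ω₁ }, { ω₂ }, { ω₃ }, { ω₁, ω₂ }, { ω₁, ω₃ }, { ω₂, ω₃ }, S }

Check:
Take S₀ = 𝒢 ∪ {∅, S} = { {}, { ω₁, ω₂ }, { ω₂, ω₃ }, S }.
Iteration 1: +2 →
  { ω₁ }  = ᶜ of { ω₂, ω₃ }
  { ω₃ }  = ᶜ of { ω₁, ω₂ }
  [6 total]
Iteration 2 (1 new):
  { ω₁, ω₃ }  = { ω₃ } ∪ { ω₁ }
  [7 total]
Iteration 3: +1 →
  { ω₂ }  = ᶜ of { ω₁, ω₃ }
  [8 total]
Iteration 4: stable.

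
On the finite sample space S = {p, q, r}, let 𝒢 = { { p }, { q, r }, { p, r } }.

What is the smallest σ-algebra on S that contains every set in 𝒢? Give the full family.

Answer: σ(𝒢) = { ∅, { p }, { q }, { r }, { p, q }, { p, r }, { q, r }, S }

Working:
Begin from { ∅, { p }, { p, r }, { q, r }, S } (that is, 𝒢 plus ∅ and S).
Iteration 1 (1 new):
  { q }  = S∖{ p, r }
  [6 total]
Iteration 2: +1 →
  { p, q }  = { q } ∪ { p }
  [7 total]
Iteration 3. New:
  { r }  = S∖{ p, q }
  [8 total]
Iteration 4: no new sets; the family is a σ-algebra.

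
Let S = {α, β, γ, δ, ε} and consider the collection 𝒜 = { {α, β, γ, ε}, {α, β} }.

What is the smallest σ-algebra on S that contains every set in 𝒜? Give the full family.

Start: 𝒜 ∪ {∅, S} = { {}, {α, β}, {α, β, γ, ε}, S }.
Iteration 1 (2 new):
  {δ}  = ᶜ of {α, β, γ, ε}
  {γ, δ, ε}  = ᶜ of {α, β}
  — 6 sets.
Iteration 2 adds 1:
  {α, β, δ}  = {α, β} ∪ {δ}
  — 7 sets.
Iteration 3: 1 new —
  {γ, ε}  = ᶜ of {α, β, δ}
  — 8 sets.
Iteration 4: already closed under ᶜ and ∪.

Therefore σ(𝒜) = { {}, {δ}, {α, β}, {γ, ε}, {α, β, δ}, {γ, δ, ε}, {α, β, γ, ε}, S } (|σ(𝒜)| = 8).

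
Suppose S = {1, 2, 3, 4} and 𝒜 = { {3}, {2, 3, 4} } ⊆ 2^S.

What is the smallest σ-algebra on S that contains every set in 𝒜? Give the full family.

σ(𝒜) (8 sets): { {}, {1}, {3}, {1, 3}, {2, 4}, {1, 2, 4}, {2, 3, 4}, S }

Derivation:
Seed the family with 𝒜 together with ∅ and S: { {}, {3}, {2, 3, 4}, S }.
Round 1: +2 →
  {1}  = S∖{2, 3, 4}
  {1, 2, 4}  = S∖{3}
  — 6 sets.
Round 2: 1 new —
  {1, 3}  = {3} ∪ {1}
  — 7 sets.
Round 3: +1 →
  {2, 4}  = S∖{1, 3}
  — 8 sets.
Round 4: no new sets; the family is a σ-algebra.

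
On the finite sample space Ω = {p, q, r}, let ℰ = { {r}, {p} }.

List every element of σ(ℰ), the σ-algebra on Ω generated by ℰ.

σ(ℰ) (8 sets): { ∅, {p}, {q}, {r}, {p,q}, {p,r}, {q,r}, Ω }

Working:
Begin from { ∅, {p}, {r}, Ω } (that is, ℰ plus ∅ and Ω).
Round 1: +3 →
  {p,q}  = Ω∖{r}
  {p,r}  = {r} ∪ {p}
  {q,r}  = Ω∖{p}
  (now 7)
Round 2 adds 1:
  {q}  = Ω∖{p,r}
  (now 8)
Round 3: already closed under ᶜ and ∪.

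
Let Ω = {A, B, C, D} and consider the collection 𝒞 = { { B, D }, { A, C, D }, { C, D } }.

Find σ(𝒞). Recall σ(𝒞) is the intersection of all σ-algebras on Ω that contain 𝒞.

Initial family (5 sets): { {}, { B, D }, { C, D }, { A, C, D }, Ω }.
Round 1. New:
  { B }  = ᶜ of { A, C, D }
  { A, B }  = ᶜ of { C, D }
  { A, C }  = ᶜ of { B, D }
  { B, C, D }  = { C, D } ∪ { B, D }
  — 9 sets.
Round 2 adds 3:
  { A }  = ᶜ of { B, C, D }
  { A, B, C }  = { A, B } ∪ { A, C }
  { A, B, D }  = { A, B } ∪ { B, D }
  — 12 sets.
Round 3: +2 →
  { C }  = ᶜ of { A, B, D }
  { D }  = ᶜ of { A, B, C }
  — 14 sets.
Round 4 (2 new):
  { A, D }  = { D } ∪ { A }
  { B, C }  = { C } ∪ { B }
  — 16 sets.
Round 5: closed — nothing new.

Hence σ(𝒞) has 16 members: { {}, { A }, { B }, { C }, { D }, { A, B }, { A, C }, { A, D }, { B, C }, { B, D }, { C, D }, { A, B, C }, { A, B, D }, { A, C, D }, { B, C, D }, Ω }.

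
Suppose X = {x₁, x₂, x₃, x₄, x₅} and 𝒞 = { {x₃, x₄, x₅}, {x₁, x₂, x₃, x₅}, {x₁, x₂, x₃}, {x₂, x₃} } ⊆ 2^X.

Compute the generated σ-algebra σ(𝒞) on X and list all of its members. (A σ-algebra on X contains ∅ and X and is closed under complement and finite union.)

Begin from { ∅, {x₂, x₃}, {x₁, x₂, x₃}, {x₃, x₄, x₅}, {x₁, x₂, x₃, x₅}, X } (that is, 𝒞 plus ∅ and X).
Round 1 adds 5:
  {x₄}  = X∖{x₁, x₂, x₃, x₅}
  {x₁, x₂}  = X∖{x₃, x₄, x₅}
  {x₄, x₅}  = X∖{x₁, x₂, x₃}
  {x₁, x₄, x₅}  = X∖{x₂, x₃}
  {x₂, x₃, x₄, x₅}  = {x₃, x₄, x₅} ∪ {x₂, x₃}
  — 11 sets.
Round 2. New:
  {x₁}  = X∖{x₂, x₃, x₄, x₅}
  {x₁, x₂, x₄}  = {x₁, x₂} ∪ {x₄}
  {x₂, x₃, x₄}  = {x₂, x₃} ∪ {x₄}
  {x₁, x₂, x₃, x₄}  = {x₁, x₂, x₃} ∪ {x₄}
  {x₁, x₂, x₄, x₅}  = {x₁, x₄, x₅} ∪ {x₁, x₂}
  {x₁, x₃, x₄, x₅}  = {x₁, x₄, x₅} ∪ {x₃, x₄, x₅}
  — 17 sets.
Round 3 (6 new):
  {x₂}  = X∖{x₁, x₃, x₄, x₅}
  {x₃}  = X∖{x₁, x₂, x₄, x₅}
  {x₅}  = X∖{x₁, x₂, x₃, x₄}
  {x₁, x₄}  = {x₄} ∪ {x₁}
  {x₁, x₅}  = X∖{x₂, x₃, x₄}
  {x₃, x₅}  = X∖{x₁, x₂, x₄}
  — 23 sets.
Round 4: 9 new —
  {x₁, x₃}  = {x₃} ∪ {x₁}
  {x₂, x₄}  = {x₂} ∪ {x₄}
  {x₂, x₅}  = {x₂} ∪ {x₅}
  {x₃, x₄}  = {x₃} ∪ {x₄}
  {x₁, x₂, x₅}  = {x₁, x₂} ∪ {x₅}
  {x₁, x₃, x₄}  = {x₃} ∪ {x₁, x₄}
  {x₁, x₃, x₅}  = {x₃} ∪ {x₁, x₅}
  {x₂, x₃, x₅}  = X∖{x₁, x₄}
  {x₂, x₄, x₅}  = {x₂} ∪ {x₄, x₅}
  — 32 sets.
Round 5 adds nothing — fixpoint reached.

|σ(𝒞)| = 32.  σ(𝒞) = { ∅, {x₁}, {x₂}, {x₃}, {x₄}, {x₅}, {x₁, x₂}, {x₁, x₃}, {x₁, x₄}, {x₁, x₅}, {x₂, x₃}, {x₂, x₄}, {x₂, x₅}, {x₃, x₄}, {x₃, x₅}, {x₄, x₅}, {x₁, x₂, x₃}, {x₁, x₂, x₄}, {x₁, x₂, x₅}, {x₁, x₃, x₄}, {x₁, x₃, x₅}, {x₁, x₄, x₅}, {x₂, x₃, x₄}, {x₂, x₃, x₅}, {x₂, x₄, x₅}, {x₃, x₄, x₅}, {x₁, x₂, x₃, x₄}, {x₁, x₂, x₃, x₅}, {x₁, x₂, x₄, x₅}, {x₁, x₃, x₄, x₅}, {x₂, x₃, x₄, x₅}, X }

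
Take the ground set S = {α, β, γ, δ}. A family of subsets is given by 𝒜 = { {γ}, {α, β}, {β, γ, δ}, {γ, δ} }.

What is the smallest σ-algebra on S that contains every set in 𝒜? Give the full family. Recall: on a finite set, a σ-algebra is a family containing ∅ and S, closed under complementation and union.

σ(𝒜) = { ∅, {α}, {β}, {γ}, {δ}, {α, β}, {α, γ}, {α, δ}, {β, γ}, {β, δ}, {γ, δ}, {α, β, γ}, {α, β, δ}, {α, γ, δ}, {β, γ, δ}, S }

Derivation:
Seed the family with 𝒜 together with ∅ and S: { ∅, {γ}, {α, β}, {γ, δ}, {β, γ, δ}, S }.
Iteration 1 adds 3:
  {α}  = ᶜ of {β, γ, δ}
  {α, β, γ}  = {γ} ∪ {α, β}
  {α, β, δ}  = ᶜ of {γ}
Iteration 2: +3 →
  {δ}  = ᶜ of {α, β, γ}
  {α, γ}  = {γ} ∪ {α}
  {α, γ, δ}  = {γ, δ} ∪ {α}
Iteration 3. New:
  {β}  = ᶜ of {α, γ, δ}
  {α, δ}  = {δ} ∪ {α}
  {β, δ}  = ᶜ of {α, γ}
Iteration 4: 1 new —
  {β, γ}  = ᶜ of {α, δ}
Iteration 5: no new sets; the family is a σ-algebra.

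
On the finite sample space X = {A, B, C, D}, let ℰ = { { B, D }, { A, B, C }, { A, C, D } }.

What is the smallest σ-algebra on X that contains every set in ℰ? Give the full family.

Take S₀ = ℰ ∪ {∅, X} = { ∅, { B, D }, { A, B, C }, { A, C, D }, X }.
Round 1. New:
  { B }  = ᶜ of { A, C, D }
  { D }  = ᶜ of { A, B, C }
  { A, C }  = ᶜ of { B, D }
  [8 total]
After Round 2 the family is unchanged; done.

Hence σ(ℰ) has 8 members: { ∅, { B }, { D }, { A, C }, { B, D }, { A, B, C }, { A, C, D }, X }.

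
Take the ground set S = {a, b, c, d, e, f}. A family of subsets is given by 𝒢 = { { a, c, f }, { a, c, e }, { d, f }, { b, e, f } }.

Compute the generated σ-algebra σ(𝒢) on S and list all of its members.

Initial family (6 sets): { {  }, { d, f }, { a, c, e }, { a, c, f }, { b, e, f }, S }.
Step 1 (9 new):
  { a, c, d }  = ᶜ of { b, e, f }
  { b, d, e }  = ᶜ of { a, c, f }
  { b, d, f }  = ᶜ of { a, c, e }
  { a, b, c, e }  = ᶜ of { d, f }
  { a, c, d, f }  = { a, c, f } ∪ { d, f }
  { a, c, e, f }  = { a, c, f } ∪ { a, c, e }
  { b, d, e, f }  = { b, e, f } ∪ { d, f }
  { a, b, c, e, f }  = { a, c, f } ∪ { b, e, f }
  { a, c, d, e, f }  = { a, c, e } ∪ { d, f }
  (now 15)
Step 2. New:
  { b }  = ᶜ of { a, c, d, e, f }
  { d }  = ᶜ of { a, b, c, e, f }
  { a, c }  = ᶜ of { b, d, e, f }
  { b, d }  = ᶜ of { a, c, e, f }
  { b, e }  = ᶜ of { a, c, d, f }
  { a, c, d, e }  = { a, c, e } ∪ { a, c, d }
  { a, b, c, d, e }  = { a, c, e } ∪ { b, d, e }
  { a, b, c, d, f }  = { b, d, f } ∪ { a, c, f }
  (now 23)
Step 3 (6 new):
  { e }  = ᶜ of { a, b, c, d, f }
  { f }  = ᶜ of { a, b, c, d, e }
  { b, f }  = ᶜ of { a, c, d, e }
  { a, b, c }  = { b } ∪ { a, c }
  { a, b, c, d }  = { b } ∪ { a, c, d }
  { a, b, c, f }  = { a, c, f } ∪ { b }
  (now 29)
Step 4. New:
  { d, e }  = ᶜ of { a, b, c, f }
  { e, f }  = ᶜ of { a, b, c, d }
  { d, e, f }  = ᶜ of { a, b, c }
  (now 32)
Step 5 adds nothing — fixpoint reached.

Therefore σ(𝒢) = { {  }, { b }, { d }, { e }, { f }, { a, c }, { b, d }, { b, e }, { b, f }, { d, e }, { d, f }, { e, f }, { a, b, c }, { a, c, d }, { a, c, e }, { a, c, f }, { b, d, e }, { b, d, f }, { b, e, f }, { d, e, f }, { a, b, c, d }, { a, b, c, e }, { a, b, c, f }, { a, c, d, e }, { a, c, d, f }, { a, c, e, f }, { b, d, e, f }, { a, b, c, d, e }, { a, b, c, d, f }, { a, b, c, e, f }, { a, c, d, e, f }, S } (|σ(𝒢)| = 32).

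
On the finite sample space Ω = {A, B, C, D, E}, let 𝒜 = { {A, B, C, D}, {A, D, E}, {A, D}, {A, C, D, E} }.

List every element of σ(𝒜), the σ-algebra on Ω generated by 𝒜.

Answer: σ(𝒜) = { ∅, {B}, {C}, {E}, {A, D}, {B, C}, {B, E}, {C, E}, {A, B, D}, {A, C, D}, {A, D, E}, {B, C, E}, {A, B, C, D}, {A, B, D, E}, {A, C, D, E}, Ω }

Working:
Begin from { ∅, {A, D}, {A, D, E}, {A, B, C, D}, {A, C, D, E}, Ω } (that is, 𝒜 plus ∅ and Ω).
Pass 1. New:
  {B}  = {A, C, D, E}ᶜ
  {E}  = {A, B, C, D}ᶜ
  {B, C}  = {A, D, E}ᶜ
  {B, C, E}  = {A, D}ᶜ
  (now 10)
Pass 2. New:
  {B, E}  = {B} ∪ {E}
  {A, B, D}  = {B} ∪ {A, D}
  {A, B, D, E}  = {A, D, E} ∪ {B}
  (now 13)
Pass 3: 3 new —
  {C}  = {A, B, D, E}ᶜ
  {C, E}  = {A, B, D}ᶜ
  {A, C, D}  = {B, E}ᶜ
  (now 16)
Pass 4: stable.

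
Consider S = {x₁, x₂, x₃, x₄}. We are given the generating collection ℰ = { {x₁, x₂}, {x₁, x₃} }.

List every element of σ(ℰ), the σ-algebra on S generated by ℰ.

Seed the family with ℰ together with ∅ and S: { {}, {x₁, x₂}, {x₁, x₃}, S }.
Round 1 adds 3:
  {x₂, x₄}  = complement {x₁, x₃}
  {x₃, x₄}  = complement {x₁, x₂}
  {x₁, x₂, x₃}  = {x₁, x₂} ∪ {x₁, x₃}
Round 2 (4 new):
  {x₄}  = complement {x₁, x₂, x₃}
  {x₁, x₂, x₄}  = {x₁, x₂} ∪ {x₂, x₄}
  {x₁, x₃, x₄}  = {x₃, x₄} ∪ {x₁, x₃}
  {x₂, x₃, x₄}  = {x₃, x₄} ∪ {x₂, x₄}
Round 3 adds 3:
  {x₁}  = complement {x₂, x₃, x₄}
  {x₂}  = complement {x₁, x₃, x₄}
  {x₃}  = complement {x₁, x₂, x₄}
Round 4 adds 2:
  {x₁, x₄}  = {x₄} ∪ {x₁}
  {x₂, x₃}  = {x₃} ∪ {x₂}
Round 5: stable.

Therefore σ(ℰ) = { {}, {x₁}, {x₂}, {x₃}, {x₄}, {x₁, x₂}, {x₁, x₃}, {x₁, x₄}, {x₂, x₃}, {x₂, x₄}, {x₃, x₄}, {x₁, x₂, x₃}, {x₁, x₂, x₄}, {x₁, x₃, x₄}, {x₂, x₃, x₄}, S } (|σ(ℰ)| = 16).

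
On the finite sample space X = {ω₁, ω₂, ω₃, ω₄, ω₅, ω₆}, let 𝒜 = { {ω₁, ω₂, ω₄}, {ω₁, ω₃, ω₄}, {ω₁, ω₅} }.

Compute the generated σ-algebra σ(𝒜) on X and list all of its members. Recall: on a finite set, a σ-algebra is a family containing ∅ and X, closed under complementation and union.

σ(𝒜) = { ∅, {ω₁}, {ω₂}, {ω₃}, {ω₄}, {ω₅}, {ω₆}, {ω₁, ω₂}, {ω₁, ω₃}, {ω₁, ω₄}, {ω₁, ω₅}, {ω₁, ω₆}, {ω₂, ω₃}, {ω₂, ω₄}, {ω₂, ω₅}, {ω₂, ω₆}, {ω₃, ω₄}, {ω₃, ω₅}, {ω₃, ω₆}, {ω₄, ω₅}, {ω₄, ω₆}, {ω₅, ω₆}, {ω₁, ω₂, ω₃}, {ω₁, ω₂, ω₄}, {ω₁, ω₂, ω₅}, {ω₁, ω₂, ω₆}, {ω₁, ω₃, ω₄}, {ω₁, ω₃, ω₅}, {ω₁, ω₃, ω₆}, {ω₁, ω₄, ω₅}, {ω₁, ω₄, ω₆}, {ω₁, ω₅, ω₆}, {ω₂, ω₃, ω₄}, {ω₂, ω₃, ω₅}, {ω₂, ω₃, ω₆}, {ω₂, ω₄, ω₅}, {ω₂, ω₄, ω₆}, {ω₂, ω₅, ω₆}, {ω₃, ω₄, ω₅}, {ω₃, ω₄, ω₆}, {ω₃, ω₅, ω₆}, {ω₄, ω₅, ω₆}, {ω₁, ω₂, ω₃, ω₄}, {ω₁, ω₂, ω₃, ω₅}, {ω₁, ω₂, ω₃, ω₆}, {ω₁, ω₂, ω₄, ω₅}, {ω₁, ω₂, ω₄, ω₆}, {ω₁, ω₂, ω₅, ω₆}, {ω₁, ω₃, ω₄, ω₅}, {ω₁, ω₃, ω₄, ω₆}, {ω₁, ω₃, ω₅, ω₆}, {ω₁, ω₄, ω₅, ω₆}, {ω₂, ω₃, ω₄, ω₅}, {ω₂, ω₃, ω₄, ω₆}, {ω₂, ω₃, ω₅, ω₆}, {ω₂, ω₄, ω₅, ω₆}, {ω₃, ω₄, ω₅, ω₆}, {ω₁, ω₂, ω₃, ω₄, ω₅}, {ω₁, ω₂, ω₃, ω₄, ω₆}, {ω₁, ω₂, ω₃, ω₅, ω₆}, {ω₁, ω₂, ω₄, ω₅, ω₆}, {ω₁, ω₃, ω₄, ω₅, ω₆}, {ω₂, ω₃, ω₄, ω₅, ω₆}, X }

Derivation:
Take S₀ = 𝒜 ∪ {∅, X} = { ∅, {ω₁, ω₅}, {ω₁, ω₂, ω₄}, {ω₁, ω₃, ω₄}, X }.
Step 1 adds 6:
  {ω₂, ω₅, ω₆}  = ᶜ of {ω₁, ω₃, ω₄}
  {ω₃, ω₅, ω₆}  = ᶜ of {ω₁, ω₂, ω₄}
  {ω₁, ω₂, ω₃, ω₄}  = {ω₁, ω₃, ω₄} ∪ {ω₁, ω₂, ω₄}
  {ω₁, ω₂, ω₄, ω₅}  = {ω₁, ω₅} ∪ {ω₁, ω₂, ω₄}
  {ω₁, ω₃, ω₄, ω₅}  = {ω₁, ω₃, ω₄} ∪ {ω₁, ω₅}
  {ω₂, ω₃, ω₄, ω₆}  = ᶜ of {ω₁, ω₅}
  |family| = 11
Step 2 (11 new):
  {ω₂, ω₆}  = ᶜ of {ω₁, ω₃, ω₄, ω₅}
  {ω₃, ω₆}  = ᶜ of {ω₁, ω₂, ω₄, ω₅}
  {ω₅, ω₆}  = ᶜ of {ω₁, ω₂, ω₃, ω₄}
  {ω₁, ω₂, ω₅, ω₆}  = {ω₂, ω₅, ω₆} ∪ {ω₁, ω₅}
  {ω₁, ω₃, ω₅, ω₆}  = {ω₃, ω₅, ω₆} ∪ {ω₁, ω₅}
  {ω₂, ω₃, ω₅, ω₆}  = {ω₂, ω₅, ω₆} ∪ {ω₃, ω₅, ω₆}
  {ω₁, ω₂, ω₃, ω₄, ω₅}  = {ω₁, ω₂, ω₄, ω₅} ∪ {ω₁, ω₃, ω₄}
  {ω₁, ω₂, ω₃, ω₄, ω₆}  = {ω₁, ω₂, ω₄} ∪ {ω₂, ω₃, ω₄, ω₆}
  {ω₁, ω₂, ω₄, ω₅, ω₆}  = {ω₂, ω₅, ω₆} ∪ {ω₁, ω₂, ω₄, ω₅}
  {ω₁, ω₃, ω₄, ω₅, ω₆}  = {ω₁, ω₃, ω₄} ∪ {ω₃, ω₅, ω₆}
  {ω₂, ω₃, ω₄, ω₅, ω₆}  = {ω₂, ω₅, ω₆} ∪ {ω₂, ω₃, ω₄, ω₆}
  |family| = 22
Step 3 (13 new):
  {ω₁}  = ᶜ of {ω₂, ω₃, ω₄, ω₅, ω₆}
  {ω₂}  = ᶜ of {ω₁, ω₃, ω₄, ω₅, ω₆}
  {ω₃}  = ᶜ of {ω₁, ω₂, ω₄, ω₅, ω₆}
  {ω₅}  = ᶜ of {ω₁, ω₂, ω₃, ω₄, ω₆}
  {ω₆}  = ᶜ of {ω₁, ω₂, ω₃, ω₄, ω₅}
  {ω₁, ω₄}  = ᶜ of {ω₂, ω₃, ω₅, ω₆}
  {ω₂, ω₄}  = ᶜ of {ω₁, ω₃, ω₅, ω₆}
  {ω₃, ω₄}  = ᶜ of {ω₁, ω₂, ω₅, ω₆}
  {ω₁, ω₅, ω₆}  = {ω₅, ω₆} ∪ {ω₁, ω₅}
  {ω₂, ω₃, ω₆}  = {ω₂, ω₆} ∪ {ω₃, ω₆}
  {ω₁, ω₂, ω₄, ω₆}  = {ω₂, ω₆} ∪ {ω₁, ω₂, ω₄}
  {ω₁, ω₃, ω₄, ω₆}  = {ω₁, ω₃, ω₄} ∪ {ω₃, ω₆}
  {ω₁, ω₂, ω₃, ω₅, ω₆}  = {ω₁, ω₅} ∪ {ω₂, ω₃, ω₅, ω₆}
  |family| = 35
Step 4 adds 22:
  {ω₄}  = ᶜ of {ω₁, ω₂, ω₃, ω₅, ω₆}
  {ω₁, ω₂}  = {ω₂} ∪ {ω₁}
  {ω₁, ω₃}  = {ω₃} ∪ {ω₁}
  {ω₁, ω₆}  = {ω₆} ∪ {ω₁}
  {ω₂, ω₃}  = {ω₂} ∪ {ω₃}
  {ω₂, ω₅}  = ᶜ of {ω₁, ω₃, ω₄, ω₆}
  {ω₃, ω₅}  = ᶜ of {ω₁, ω₂, ω₄, ω₆}
  {ω₁, ω₂, ω₅}  = {ω₂} ∪ {ω₁, ω₅}
  {ω₁, ω₂, ω₆}  = {ω₂, ω₆} ∪ {ω₁}
  {ω₁, ω₃, ω₅}  = {ω₃} ∪ {ω₁, ω₅}
  {ω₁, ω₃, ω₆}  = {ω₃, ω₆} ∪ {ω₁}
  {ω₁, ω₄, ω₅}  = ᶜ of {ω₂, ω₃, ω₆}
  {ω₁, ω₄, ω₆}  = {ω₆} ∪ {ω₁, ω₄}
  {ω₂, ω₃, ω₄}  = ᶜ of {ω₁, ω₅, ω₆}
  {ω₂, ω₄, ω₅}  = {ω₅} ∪ {ω₂, ω₄}
  {ω₂, ω₄, ω₆}  = {ω₂, ω₆} ∪ {ω₂, ω₄}
  {ω₃, ω₄, ω₅}  = {ω₃, ω₄} ∪ {ω₅}
  {ω₃, ω₄, ω₆}  = {ω₃, ω₄} ∪ {ω₆}
  {ω₁, ω₂, ω₃, ω₆}  = {ω₂, ω₃, ω₆} ∪ {ω₁}
  {ω₁, ω₄, ω₅, ω₆}  = {ω₅, ω₆} ∪ {ω₁, ω₄}
  {ω₂, ω₄, ω₅, ω₆}  = {ω₅, ω₆} ∪ {ω₂, ω₄}
  {ω₃, ω₄, ω₅, ω₆}  = {ω₃, ω₄} ∪ {ω₅, ω₆}
  |family| = 57
Step 5: +7 →
  {ω₄, ω₅}  = ᶜ of {ω₁, ω₂, ω₃, ω₆}
  {ω₄, ω₆}  = {ω₆} ∪ {ω₄}
  {ω₁, ω₂, ω₃}  = {ω₂} ∪ {ω₁, ω₃}
  {ω₂, ω₃, ω₅}  = ᶜ of {ω₁, ω₄, ω₆}
  {ω₄, ω₅, ω₆}  = {ω₅, ω₆} ∪ {ω₄}
  {ω₁, ω₂, ω₃, ω₅}  = {ω₂, ω₅} ∪ {ω₁, ω₃, ω₅}
  {ω₂, ω₃, ω₄, ω₅}  = ᶜ of {ω₁, ω₆}
  |family| = 64
Step 6: no new sets; the family is a σ-algebra.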